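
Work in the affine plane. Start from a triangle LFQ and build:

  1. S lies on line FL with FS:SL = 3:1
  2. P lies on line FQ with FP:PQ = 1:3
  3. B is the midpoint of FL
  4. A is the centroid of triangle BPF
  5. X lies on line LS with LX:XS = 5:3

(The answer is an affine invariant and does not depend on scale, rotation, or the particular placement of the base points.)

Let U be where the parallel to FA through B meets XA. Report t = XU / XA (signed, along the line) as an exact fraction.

Work in coordinates with L = (0, 0), F = (1, 0), Q = (0, 1).
1. S lies on line FL with FS:SL = 3:1 ⇒ S = (1/4, 0)
2. P lies on line FQ with FP:PQ = 1:3 ⇒ P = (3/4, 1/4)
3. B is the midpoint of FL ⇒ B = (1/2, 0)
4. A is the centroid of triangle BPF ⇒ A = (3/4, 1/12)
5. X lies on line LS with LX:XS = 5:3 ⇒ X = (5/32, 0)
through B parallel to FA: direction (-1/4, 1/12); meets XA at U = (43/108, 11/324)
U = X + t·(A−X) with t = 11/27

t = 11/27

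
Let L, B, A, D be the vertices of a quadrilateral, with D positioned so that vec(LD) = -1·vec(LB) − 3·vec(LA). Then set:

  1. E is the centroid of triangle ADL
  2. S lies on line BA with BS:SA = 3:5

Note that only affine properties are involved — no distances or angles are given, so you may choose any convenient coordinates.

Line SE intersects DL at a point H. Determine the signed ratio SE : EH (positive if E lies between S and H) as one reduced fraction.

Set L = (0, 0), B = (1, 0), A = (0, 1), D = (-1, -3); any affine frame gives the same invariant.
1. E is the centroid of triangle ADL ⇒ E = (-1/3, -2/3)
2. S lies on line BA with BS:SA = 3:5 ⇒ S = (5/8, 3/8)
line SE meets DL at H = (-7/44, -21/44)
E = S + t·(H−S) with t = 11/9, so SE:EH = 11/9:-2/9

SE:EH = -11/2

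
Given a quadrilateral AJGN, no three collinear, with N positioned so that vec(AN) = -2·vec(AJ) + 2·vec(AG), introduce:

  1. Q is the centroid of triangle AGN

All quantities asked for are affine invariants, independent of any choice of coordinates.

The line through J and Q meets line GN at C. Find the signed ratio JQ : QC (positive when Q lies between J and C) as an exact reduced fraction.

Work in coordinates with A = (0, 0), J = (1, 0), G = (0, 1), N = (-2, 2).
1. Q is the centroid of triangle AGN ⇒ Q = (-2/3, 1)
line JQ meets GN at C = (-4, 3)
Q = J + t·(C−J) with t = 1/3, so JQ:QC = 1/3:2/3

JQ:QC = 1/2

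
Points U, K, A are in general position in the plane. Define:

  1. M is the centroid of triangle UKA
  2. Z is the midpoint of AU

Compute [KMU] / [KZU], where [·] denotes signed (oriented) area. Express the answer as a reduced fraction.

[KMU]:[KZU] = 2/3

Work in coordinates with U = (0, 0), K = (1, 0), A = (0, 1).
1. M is the centroid of triangle UKA ⇒ M = (1/3, 1/3)
2. Z is the midpoint of AU ⇒ Z = (0, 1/2)
2·[KMU] = 1/3, 2·[KZU] = 1/2
[KMU]:[KZU] = 1/3:1/2 = 2/3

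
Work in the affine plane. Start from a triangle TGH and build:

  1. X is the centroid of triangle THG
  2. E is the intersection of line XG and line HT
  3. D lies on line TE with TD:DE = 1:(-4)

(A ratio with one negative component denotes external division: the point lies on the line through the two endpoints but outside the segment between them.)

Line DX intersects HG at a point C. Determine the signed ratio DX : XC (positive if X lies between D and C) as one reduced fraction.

Assign T = (0, 0), G = (1, 0), H = (0, 1) — the answer is frame-independent, so this choice is without loss of generality.
1. X is the centroid of triangle THG ⇒ X = (1/3, 1/3)
2. E is the intersection of line XG and line HT ⇒ E = (0, 1/2)
3. D lies on line TE with TD:DE = 1:(-4) ⇒ D = (0, -1/6)
line DX meets HG at C = (7/15, 8/15)
X = D + t·(C−D) with t = 5/7, so DX:XC = 5/7:2/7

DX:XC = 5/2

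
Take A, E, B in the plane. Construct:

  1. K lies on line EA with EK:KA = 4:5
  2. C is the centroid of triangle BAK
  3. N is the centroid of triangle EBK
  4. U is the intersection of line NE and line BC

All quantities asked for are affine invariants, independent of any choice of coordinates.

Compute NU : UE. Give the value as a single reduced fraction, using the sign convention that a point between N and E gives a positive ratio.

Choose coordinates A = (0, 0), E = (1, 0), B = (0, 1).
1. K lies on line EA with EK:KA = 4:5 ⇒ K = (5/9, 0)
2. C is the centroid of triangle BAK ⇒ C = (5/27, 1/3)
3. N is the centroid of triangle EBK ⇒ N = (14/27, 1/3)
4. U is the intersection of line NE and line BC ⇒ U = (20/189, 13/21)
U = N + t·(E−N) with t = -6/7, so NU:UE = t:(1−t) = -6/7:13/7

NU:UE = -6/13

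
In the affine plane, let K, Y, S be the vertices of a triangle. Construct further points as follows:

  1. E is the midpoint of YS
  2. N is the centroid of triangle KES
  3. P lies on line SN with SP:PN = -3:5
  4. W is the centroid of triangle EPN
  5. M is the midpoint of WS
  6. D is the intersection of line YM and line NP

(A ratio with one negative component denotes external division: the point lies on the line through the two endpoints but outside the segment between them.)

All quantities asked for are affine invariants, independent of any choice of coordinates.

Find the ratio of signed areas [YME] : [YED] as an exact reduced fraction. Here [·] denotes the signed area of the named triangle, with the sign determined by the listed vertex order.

[YME]:[YED] = -11/12

Assign K = (0, 0), Y = (1, 0), S = (0, 1) — the answer is frame-independent, so this choice is without loss of generality.
1. E is the midpoint of YS ⇒ E = (1/2, 1/2)
2. N is the centroid of triangle KES ⇒ N = (1/6, 1/2)
3. P lies on line SN with SP:PN = -3:5 ⇒ P = (-1/4, 7/4)
4. W is the centroid of triangle EPN ⇒ W = (5/36, 11/12)
5. M is the midpoint of WS ⇒ M = (5/72, 23/24)
6. D is the intersection of line YM and line NP ⇒ D = (-1/66, 23/22)
2·[YME] = 1/72, 2·[YED] = -1/66
[YME]:[YED] = 1/72:-1/66 = -11/12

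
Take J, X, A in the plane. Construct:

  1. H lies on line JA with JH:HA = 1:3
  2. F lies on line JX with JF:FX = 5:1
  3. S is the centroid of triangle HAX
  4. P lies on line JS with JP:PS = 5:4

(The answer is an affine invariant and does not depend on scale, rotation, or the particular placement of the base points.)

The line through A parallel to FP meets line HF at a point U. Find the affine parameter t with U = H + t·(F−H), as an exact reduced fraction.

t = 63/4

Work in coordinates with J = (0, 0), X = (1, 0), A = (0, 1).
1. H lies on line JA with JH:HA = 1:3 ⇒ H = (0, 1/4)
2. F lies on line JX with JF:FX = 5:1 ⇒ F = (5/6, 0)
3. S is the centroid of triangle HAX ⇒ S = (1/3, 5/12)
4. P lies on line JS with JP:PS = 5:4 ⇒ P = (5/27, 25/108)
through A parallel to FP: direction (-35/54, 25/108); meets HF at U = (105/8, -59/16)
U = H + t·(F−H) with t = 63/4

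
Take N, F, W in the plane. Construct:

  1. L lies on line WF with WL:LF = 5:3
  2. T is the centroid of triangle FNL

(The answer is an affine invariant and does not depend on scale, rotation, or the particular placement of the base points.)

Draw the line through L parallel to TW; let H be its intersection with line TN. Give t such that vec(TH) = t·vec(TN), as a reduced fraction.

Assign N = (0, 0), F = (1, 0), W = (0, 1) — the answer is frame-independent, so this choice is without loss of generality.
1. L lies on line WF with WL:LF = 5:3 ⇒ L = (5/8, 3/8)
2. T is the centroid of triangle FNL ⇒ T = (13/24, 1/8)
through L parallel to TW: direction (-13/24, 7/8); meets TN at H = (3/4, 9/52)
H = T + t·(N−T) with t = -5/13

t = -5/13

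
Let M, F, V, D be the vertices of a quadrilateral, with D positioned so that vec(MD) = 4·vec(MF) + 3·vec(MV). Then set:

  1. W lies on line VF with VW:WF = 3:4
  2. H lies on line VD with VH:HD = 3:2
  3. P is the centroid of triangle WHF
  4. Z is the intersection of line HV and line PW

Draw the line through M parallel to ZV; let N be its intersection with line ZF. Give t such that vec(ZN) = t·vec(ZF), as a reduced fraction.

t = 2/3

Set M = (0, 0), F = (1, 0), V = (0, 1), D = (4, 3); any affine frame gives the same invariant.
1. W lies on line VF with VW:WF = 3:4 ⇒ W = (3/7, 4/7)
2. H lies on line VD with VH:HD = 3:2 ⇒ H = (12/5, 11/5)
3. P is the centroid of triangle WHF ⇒ P = (134/105, 97/105)
4. Z is the intersection of line HV and line PW ⇒ Z = (-36/5, -13/5)
through M parallel to ZV: direction (36/5, 18/5); meets ZF at N = (-26/15, -13/15)
N = Z + t·(F−Z) with t = 2/3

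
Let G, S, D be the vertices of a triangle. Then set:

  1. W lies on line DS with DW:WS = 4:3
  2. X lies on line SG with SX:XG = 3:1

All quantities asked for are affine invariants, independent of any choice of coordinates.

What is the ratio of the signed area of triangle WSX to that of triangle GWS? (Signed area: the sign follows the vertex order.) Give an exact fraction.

Assign G = (0, 0), S = (1, 0), D = (0, 1) — the answer is frame-independent, so this choice is without loss of generality.
1. W lies on line DS with DW:WS = 4:3 ⇒ W = (4/7, 3/7)
2. X lies on line SG with SX:XG = 3:1 ⇒ X = (1/4, 0)
2·[WSX] = -9/28, 2·[GWS] = -3/7
[WSX]:[GWS] = -9/28:-3/7 = 3/4

[WSX]:[GWS] = 3/4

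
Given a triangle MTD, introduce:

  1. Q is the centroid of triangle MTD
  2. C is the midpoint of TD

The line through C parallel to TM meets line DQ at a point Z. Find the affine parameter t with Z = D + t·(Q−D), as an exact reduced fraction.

t = 3/4

Work in coordinates with M = (0, 0), T = (1, 0), D = (0, 1).
1. Q is the centroid of triangle MTD ⇒ Q = (1/3, 1/3)
2. C is the midpoint of TD ⇒ C = (1/2, 1/2)
through C parallel to TM: direction (-1, 0); meets DQ at Z = (1/4, 1/2)
Z = D + t·(Q−D) with t = 3/4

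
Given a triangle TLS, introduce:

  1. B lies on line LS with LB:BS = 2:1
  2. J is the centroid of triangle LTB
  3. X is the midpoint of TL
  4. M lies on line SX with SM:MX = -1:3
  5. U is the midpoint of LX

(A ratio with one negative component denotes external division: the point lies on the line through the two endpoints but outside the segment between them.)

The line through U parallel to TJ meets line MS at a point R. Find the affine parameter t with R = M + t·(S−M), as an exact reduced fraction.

Set T = (0, 0), L = (1, 0), S = (0, 1); any affine frame gives the same invariant.
1. B lies on line LS with LB:BS = 2:1 ⇒ B = (1/3, 2/3)
2. J is the centroid of triangle LTB ⇒ J = (4/9, 2/9)
3. X is the midpoint of TL ⇒ X = (1/2, 0)
4. M lies on line SX with SM:MX = -1:3 ⇒ M = (-1/4, 3/2)
5. U is the midpoint of LX ⇒ U = (3/4, 0)
through U parallel to TJ: direction (4/9, 2/9); meets MS at R = (11/20, -1/10)
R = M + t·(S−M) with t = 16/5

t = 16/5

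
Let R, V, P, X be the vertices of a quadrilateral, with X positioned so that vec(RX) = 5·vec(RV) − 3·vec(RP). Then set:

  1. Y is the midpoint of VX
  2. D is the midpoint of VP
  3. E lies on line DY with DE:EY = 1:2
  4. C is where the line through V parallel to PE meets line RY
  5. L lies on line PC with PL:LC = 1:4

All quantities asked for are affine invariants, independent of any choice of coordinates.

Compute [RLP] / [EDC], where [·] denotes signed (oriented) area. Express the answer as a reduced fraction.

[RLP]:[EDC] = 14/5

Set R = (0, 0), V = (1, 0), P = (0, 1), X = (5, -3); any affine frame gives the same invariant.
1. Y is the midpoint of VX ⇒ Y = (3, -3/2)
2. D is the midpoint of VP ⇒ D = (1/2, 1/2)
3. E lies on line DY with DE:EY = 1:2 ⇒ E = (4/3, -1/6)
4. C is where the line through V parallel to PE meets line RY ⇒ C = (7/3, -7/6)
5. L lies on line PC with PL:LC = 1:4 ⇒ L = (7/15, 17/30)
2·[RLP] = 7/15, 2·[EDC] = 1/6
[RLP]:[EDC] = 7/15:1/6 = 14/5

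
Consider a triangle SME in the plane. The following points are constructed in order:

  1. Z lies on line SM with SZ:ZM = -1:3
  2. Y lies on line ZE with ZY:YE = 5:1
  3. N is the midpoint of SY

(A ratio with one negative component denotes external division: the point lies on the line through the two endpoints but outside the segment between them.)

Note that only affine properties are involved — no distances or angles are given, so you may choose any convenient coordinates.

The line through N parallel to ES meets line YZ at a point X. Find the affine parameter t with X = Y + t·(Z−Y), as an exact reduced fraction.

t = -1/10

Choose coordinates S = (0, 0), M = (1, 0), E = (0, 1).
1. Z lies on line SM with SZ:ZM = -1:3 ⇒ Z = (-1/2, 0)
2. Y lies on line ZE with ZY:YE = 5:1 ⇒ Y = (-1/12, 5/6)
3. N is the midpoint of SY ⇒ N = (-1/24, 5/12)
through N parallel to ES: direction (0, -1); meets YZ at X = (-1/24, 11/12)
X = Y + t·(Z−Y) with t = -1/10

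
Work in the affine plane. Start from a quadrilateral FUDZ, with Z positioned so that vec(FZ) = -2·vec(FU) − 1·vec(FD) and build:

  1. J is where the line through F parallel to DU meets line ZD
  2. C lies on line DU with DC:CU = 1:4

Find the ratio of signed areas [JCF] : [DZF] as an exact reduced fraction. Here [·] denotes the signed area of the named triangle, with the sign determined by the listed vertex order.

Choose coordinates F = (0, 0), U = (1, 0), D = (0, 1), Z = (-2, -1).
1. J is where the line through F parallel to DU meets line ZD ⇒ J = (-1/2, 1/2)
2. C lies on line DU with DC:CU = 1:4 ⇒ C = (1/5, 4/5)
2·[JCF] = -1/2, 2·[DZF] = 2
[JCF]:[DZF] = -1/2:2 = -1/4

[JCF]:[DZF] = -1/4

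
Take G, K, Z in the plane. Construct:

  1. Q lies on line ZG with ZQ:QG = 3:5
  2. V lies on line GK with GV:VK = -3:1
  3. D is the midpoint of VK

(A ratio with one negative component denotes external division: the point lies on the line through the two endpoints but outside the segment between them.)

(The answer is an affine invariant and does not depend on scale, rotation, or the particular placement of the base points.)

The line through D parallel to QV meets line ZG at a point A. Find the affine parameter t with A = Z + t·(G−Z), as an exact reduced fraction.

Work in coordinates with G = (0, 0), K = (1, 0), Z = (0, 1).
1. Q lies on line ZG with ZQ:QG = 3:5 ⇒ Q = (0, 5/8)
2. V lies on line GK with GV:VK = -3:1 ⇒ V = (3/2, 0)
3. D is the midpoint of VK ⇒ D = (5/4, 0)
through D parallel to QV: direction (3/2, -5/8); meets ZG at A = (0, 25/48)
A = Z + t·(G−Z) with t = 23/48

t = 23/48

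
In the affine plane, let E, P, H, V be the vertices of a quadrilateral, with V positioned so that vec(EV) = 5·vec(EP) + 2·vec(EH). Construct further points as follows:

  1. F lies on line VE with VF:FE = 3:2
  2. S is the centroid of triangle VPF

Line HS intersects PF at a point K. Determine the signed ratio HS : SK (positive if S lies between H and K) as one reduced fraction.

HS:SK = -11/2

Work in coordinates with E = (0, 0), P = (1, 0), H = (0, 1), V = (5, 2).
1. F lies on line VE with VF:FE = 3:2 ⇒ F = (2, 4/5)
2. S is the centroid of triangle VPF ⇒ S = (8/3, 14/15)
line HS meets PF at K = (24/11, 52/55)
S = H + t·(K−H) with t = 11/9, so HS:SK = 11/9:-2/9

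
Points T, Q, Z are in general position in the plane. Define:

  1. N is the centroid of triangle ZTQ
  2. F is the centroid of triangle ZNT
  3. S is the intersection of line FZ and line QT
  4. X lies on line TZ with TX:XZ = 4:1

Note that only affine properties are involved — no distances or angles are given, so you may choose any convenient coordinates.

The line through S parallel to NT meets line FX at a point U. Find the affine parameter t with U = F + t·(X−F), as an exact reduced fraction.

t = -8/7

Set T = (0, 0), Q = (1, 0), Z = (0, 1); any affine frame gives the same invariant.
1. N is the centroid of triangle ZTQ ⇒ N = (1/3, 1/3)
2. F is the centroid of triangle ZNT ⇒ F = (1/9, 4/9)
3. S is the intersection of line FZ and line QT ⇒ S = (1/5, 0)
4. X lies on line TZ with TX:XZ = 4:1 ⇒ X = (0, 4/5)
through S parallel to NT: direction (-1/3, -1/3); meets FX at U = (5/21, 4/105)
U = F + t·(X−F) with t = -8/7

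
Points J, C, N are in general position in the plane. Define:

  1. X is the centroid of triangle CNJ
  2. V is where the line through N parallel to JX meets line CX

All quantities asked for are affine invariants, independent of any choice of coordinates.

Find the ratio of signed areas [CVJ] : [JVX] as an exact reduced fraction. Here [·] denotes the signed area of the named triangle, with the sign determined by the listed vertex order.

[CVJ]:[JVX] = -2

Choose coordinates J = (0, 0), C = (1, 0), N = (0, 1).
1. X is the centroid of triangle CNJ ⇒ X = (1/3, 1/3)
2. V is where the line through N parallel to JX meets line CX ⇒ V = (-1/3, 2/3)
2·[CVJ] = 2/3, 2·[JVX] = -1/3
[CVJ]:[JVX] = 2/3:-1/3 = -2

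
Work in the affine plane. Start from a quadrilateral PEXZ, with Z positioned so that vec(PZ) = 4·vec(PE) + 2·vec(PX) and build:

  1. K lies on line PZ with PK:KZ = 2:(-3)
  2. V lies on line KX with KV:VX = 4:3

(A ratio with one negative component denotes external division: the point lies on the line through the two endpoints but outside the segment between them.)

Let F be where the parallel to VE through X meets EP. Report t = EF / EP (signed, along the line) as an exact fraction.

t = 39/8

Set P = (0, 0), E = (1, 0), X = (0, 1), Z = (4, 2); any affine frame gives the same invariant.
1. K lies on line PZ with PK:KZ = 2:(-3) ⇒ K = (-8, -4)
2. V lies on line KX with KV:VX = 4:3 ⇒ V = (-24/7, -8/7)
through X parallel to VE: direction (31/7, 8/7); meets EP at F = (-31/8, 0)
F = E + t·(P−E) with t = 39/8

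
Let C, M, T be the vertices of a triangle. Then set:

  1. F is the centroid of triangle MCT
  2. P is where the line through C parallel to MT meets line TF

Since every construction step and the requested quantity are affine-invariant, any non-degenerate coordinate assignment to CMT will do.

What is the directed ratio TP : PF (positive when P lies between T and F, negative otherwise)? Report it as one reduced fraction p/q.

TP:PF = -3/2

Assign C = (0, 0), M = (1, 0), T = (0, 1) — the answer is frame-independent, so this choice is without loss of generality.
1. F is the centroid of triangle MCT ⇒ F = (1/3, 1/3)
2. P is where the line through C parallel to MT meets line TF ⇒ P = (1, -1)
P = T + t·(F−T) with t = 3, so TP:PF = t:(1−t) = 3:-2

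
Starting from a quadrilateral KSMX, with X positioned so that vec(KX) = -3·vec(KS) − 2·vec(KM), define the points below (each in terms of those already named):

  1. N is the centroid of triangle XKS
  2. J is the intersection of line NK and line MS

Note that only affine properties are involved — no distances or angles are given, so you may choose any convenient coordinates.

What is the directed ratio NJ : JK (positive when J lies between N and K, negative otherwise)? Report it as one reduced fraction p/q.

NJ:JK = -7/3

Work in coordinates with K = (0, 0), S = (1, 0), M = (0, 1), X = (-3, -2).
1. N is the centroid of triangle XKS ⇒ N = (-2/3, -2/3)
2. J is the intersection of line NK and line MS ⇒ J = (1/2, 1/2)
J = N + t·(K−N) with t = 7/4, so NJ:JK = t:(1−t) = 7/4:-3/4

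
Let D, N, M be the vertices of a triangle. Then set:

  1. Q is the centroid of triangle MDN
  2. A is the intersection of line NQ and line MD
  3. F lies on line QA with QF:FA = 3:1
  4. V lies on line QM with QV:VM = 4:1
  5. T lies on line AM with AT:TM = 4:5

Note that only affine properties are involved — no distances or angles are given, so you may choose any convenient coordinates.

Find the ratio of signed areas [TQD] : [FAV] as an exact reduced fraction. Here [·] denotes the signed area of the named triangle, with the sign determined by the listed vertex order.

Set D = (0, 0), N = (1, 0), M = (0, 1); any affine frame gives the same invariant.
1. Q is the centroid of triangle MDN ⇒ Q = (1/3, 1/3)
2. A is the intersection of line NQ and line MD ⇒ A = (0, 1/2)
3. F lies on line QA with QF:FA = 3:1 ⇒ F = (1/12, 11/24)
4. V lies on line QM with QV:VM = 4:1 ⇒ V = (1/15, 13/15)
5. T lies on line AM with AT:TM = 4:5 ⇒ T = (0, 13/18)
2·[TQD] = -13/54, 2·[FAV] = -1/30
[TQD]:[FAV] = -13/54:-1/30 = 65/9

[TQD]:[FAV] = 65/9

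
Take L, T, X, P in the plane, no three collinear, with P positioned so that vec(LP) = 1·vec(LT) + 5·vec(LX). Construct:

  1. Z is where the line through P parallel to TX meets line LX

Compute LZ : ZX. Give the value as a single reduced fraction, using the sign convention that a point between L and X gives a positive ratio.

LZ:ZX = -6/5

Work in coordinates with L = (0, 0), T = (1, 0), X = (0, 1), P = (1, 5).
1. Z is where the line through P parallel to TX meets line LX ⇒ Z = (0, 6)
Z = L + t·(X−L) with t = 6, so LZ:ZX = t:(1−t) = 6:-5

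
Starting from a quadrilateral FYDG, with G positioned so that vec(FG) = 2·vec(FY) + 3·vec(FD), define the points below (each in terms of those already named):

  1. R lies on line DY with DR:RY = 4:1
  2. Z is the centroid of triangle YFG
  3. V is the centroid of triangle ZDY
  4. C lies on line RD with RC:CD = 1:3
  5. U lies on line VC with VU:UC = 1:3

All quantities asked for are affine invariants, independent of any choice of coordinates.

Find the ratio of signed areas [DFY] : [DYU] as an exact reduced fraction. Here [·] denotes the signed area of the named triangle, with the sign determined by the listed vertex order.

Work in coordinates with F = (0, 0), Y = (1, 0), D = (0, 1), G = (2, 3).
1. R lies on line DY with DR:RY = 4:1 ⇒ R = (4/5, 1/5)
2. Z is the centroid of triangle YFG ⇒ Z = (1, 1)
3. V is the centroid of triangle ZDY ⇒ V = (2/3, 2/3)
4. C lies on line RD with RC:CD = 1:3 ⇒ C = (3/5, 2/5)
5. U lies on line VC with VU:UC = 1:3 ⇒ U = (13/20, 3/5)
2·[DFY] = 1, 2·[DYU] = 1/4
[DFY]:[DYU] = 1:1/4 = 4

[DFY]:[DYU] = 4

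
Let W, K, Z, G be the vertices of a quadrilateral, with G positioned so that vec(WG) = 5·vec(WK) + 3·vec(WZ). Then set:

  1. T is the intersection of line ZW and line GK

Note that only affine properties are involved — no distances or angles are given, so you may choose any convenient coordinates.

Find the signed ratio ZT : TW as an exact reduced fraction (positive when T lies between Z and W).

ZT:TW = -7/3

Work in coordinates with W = (0, 0), K = (1, 0), Z = (0, 1), G = (5, 3).
1. T is the intersection of line ZW and line GK ⇒ T = (0, -3/4)
T = Z + t·(W−Z) with t = 7/4, so ZT:TW = t:(1−t) = 7/4:-3/4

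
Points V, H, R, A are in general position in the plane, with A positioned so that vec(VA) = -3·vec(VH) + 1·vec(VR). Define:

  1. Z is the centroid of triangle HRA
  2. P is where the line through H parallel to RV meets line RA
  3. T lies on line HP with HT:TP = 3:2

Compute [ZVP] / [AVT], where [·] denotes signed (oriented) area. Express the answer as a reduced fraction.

Assign V = (0, 0), H = (1, 0), R = (0, 1), A = (-3, 1) — the answer is frame-independent, so this choice is without loss of generality.
1. Z is the centroid of triangle HRA ⇒ Z = (-2/3, 2/3)
2. P is where the line through H parallel to RV meets line RA ⇒ P = (1, 1)
3. T lies on line HP with HT:TP = 3:2 ⇒ T = (1, 3/5)
2·[ZVP] = 4/3, 2·[AVT] = 14/5
[ZVP]:[AVT] = 4/3:14/5 = 10/21

[ZVP]:[AVT] = 10/21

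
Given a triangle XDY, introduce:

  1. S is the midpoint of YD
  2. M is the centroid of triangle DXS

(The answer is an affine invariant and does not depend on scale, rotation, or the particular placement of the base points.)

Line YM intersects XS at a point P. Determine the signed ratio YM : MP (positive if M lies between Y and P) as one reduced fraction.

Choose coordinates X = (0, 0), D = (1, 0), Y = (0, 1).
1. S is the midpoint of YD ⇒ S = (1/2, 1/2)
2. M is the centroid of triangle DXS ⇒ M = (1/2, 1/6)
line YM meets XS at P = (3/8, 3/8)
M = Y + t·(P−Y) with t = 4/3, so YM:MP = 4/3:-1/3

YM:MP = -4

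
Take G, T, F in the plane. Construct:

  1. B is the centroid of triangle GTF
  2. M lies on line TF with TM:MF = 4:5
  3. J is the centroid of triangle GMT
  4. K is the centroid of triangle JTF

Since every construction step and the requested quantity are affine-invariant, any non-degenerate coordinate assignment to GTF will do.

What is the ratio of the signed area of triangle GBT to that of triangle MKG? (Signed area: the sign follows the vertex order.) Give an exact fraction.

Set G = (0, 0), T = (1, 0), F = (0, 1); any affine frame gives the same invariant.
1. B is the centroid of triangle GTF ⇒ B = (1/3, 1/3)
2. M lies on line TF with TM:MF = 4:5 ⇒ M = (5/9, 4/9)
3. J is the centroid of triangle GMT ⇒ J = (14/27, 4/27)
4. K is the centroid of triangle JTF ⇒ K = (41/81, 31/81)
2·[GBT] = -1/3, 2·[MKG] = -1/81
[GBT]:[MKG] = -1/3:-1/81 = 27

[GBT]:[MKG] = 27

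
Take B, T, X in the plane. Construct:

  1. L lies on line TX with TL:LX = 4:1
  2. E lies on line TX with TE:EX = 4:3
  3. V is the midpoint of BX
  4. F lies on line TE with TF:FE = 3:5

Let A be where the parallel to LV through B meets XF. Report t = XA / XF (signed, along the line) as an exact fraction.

Choose coordinates B = (0, 0), T = (1, 0), X = (0, 1).
1. L lies on line TX with TL:LX = 4:1 ⇒ L = (1/5, 4/5)
2. E lies on line TX with TE:EX = 4:3 ⇒ E = (3/7, 4/7)
3. V is the midpoint of BX ⇒ V = (0, 1/2)
4. F lies on line TE with TF:FE = 3:5 ⇒ F = (11/14, 3/14)
through B parallel to LV: direction (-1/5, -3/10); meets XF at A = (2/5, 3/5)
A = X + t·(F−X) with t = 28/55

t = 28/55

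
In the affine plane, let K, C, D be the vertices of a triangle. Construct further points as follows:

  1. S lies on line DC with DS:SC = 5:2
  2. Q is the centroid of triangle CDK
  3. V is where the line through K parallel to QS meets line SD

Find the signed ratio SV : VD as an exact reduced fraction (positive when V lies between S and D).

SV:VD = -3/8

Work in coordinates with K = (0, 0), C = (1, 0), D = (0, 1).
1. S lies on line DC with DS:SC = 5:2 ⇒ S = (5/7, 2/7)
2. Q is the centroid of triangle CDK ⇒ Q = (1/3, 1/3)
3. V is where the line through K parallel to QS meets line SD ⇒ V = (8/7, -1/7)
V = S + t·(D−S) with t = -3/5, so SV:VD = t:(1−t) = -3/5:8/5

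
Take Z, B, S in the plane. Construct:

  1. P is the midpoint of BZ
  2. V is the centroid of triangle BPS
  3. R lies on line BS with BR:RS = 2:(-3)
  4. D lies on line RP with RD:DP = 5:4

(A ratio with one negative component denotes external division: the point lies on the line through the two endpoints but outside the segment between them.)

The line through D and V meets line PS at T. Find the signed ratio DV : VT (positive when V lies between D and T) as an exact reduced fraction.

Work in coordinates with Z = (0, 0), B = (1, 0), S = (0, 1).
1. P is the midpoint of BZ ⇒ P = (1/2, 0)
2. V is the centroid of triangle BPS ⇒ V = (1/2, 1/3)
3. R lies on line BS with BR:RS = 2:(-3) ⇒ R = (3, -2)
4. D lies on line RP with RD:DP = 5:4 ⇒ D = (29/18, -8/9)
line DV meets PS at T = (7/54, 20/27)
V = D + t·(T−D) with t = 3/4, so DV:VT = 3/4:1/4

DV:VT = 3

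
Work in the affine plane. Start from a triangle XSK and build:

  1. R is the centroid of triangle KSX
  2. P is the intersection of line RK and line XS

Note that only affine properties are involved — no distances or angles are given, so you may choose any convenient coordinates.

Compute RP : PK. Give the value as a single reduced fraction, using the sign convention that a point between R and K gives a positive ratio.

RP:PK = -1/3

Set X = (0, 0), S = (1, 0), K = (0, 1); any affine frame gives the same invariant.
1. R is the centroid of triangle KSX ⇒ R = (1/3, 1/3)
2. P is the intersection of line RK and line XS ⇒ P = (1/2, 0)
P = R + t·(K−R) with t = -1/2, so RP:PK = t:(1−t) = -1/2:3/2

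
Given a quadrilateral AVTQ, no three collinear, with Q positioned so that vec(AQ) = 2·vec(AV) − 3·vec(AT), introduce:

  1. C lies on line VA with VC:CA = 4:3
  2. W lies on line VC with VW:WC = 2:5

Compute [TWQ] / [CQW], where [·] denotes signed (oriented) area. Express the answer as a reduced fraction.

Set A = (0, 0), V = (1, 0), T = (0, 1), Q = (2, -3); any affine frame gives the same invariant.
1. C lies on line VA with VC:CA = 4:3 ⇒ C = (3/7, 0)
2. W lies on line VC with VW:WC = 2:5 ⇒ W = (41/49, 0)
2·[TWQ] = -66/49, 2·[CQW] = 60/49
[TWQ]:[CQW] = -66/49:60/49 = -11/10

[TWQ]:[CQW] = -11/10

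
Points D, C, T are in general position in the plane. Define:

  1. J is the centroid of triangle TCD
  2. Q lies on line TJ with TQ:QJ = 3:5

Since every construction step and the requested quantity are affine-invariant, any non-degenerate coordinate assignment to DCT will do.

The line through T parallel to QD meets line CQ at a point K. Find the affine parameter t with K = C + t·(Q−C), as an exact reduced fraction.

Set D = (0, 0), C = (1, 0), T = (0, 1); any affine frame gives the same invariant.
1. J is the centroid of triangle TCD ⇒ J = (1/3, 1/3)
2. Q lies on line TJ with TQ:QJ = 3:5 ⇒ Q = (1/8, 3/4)
through T parallel to QD: direction (-1/8, -3/4); meets CQ at K = (-1/48, 7/8)
K = C + t·(Q−C) with t = 7/6

t = 7/6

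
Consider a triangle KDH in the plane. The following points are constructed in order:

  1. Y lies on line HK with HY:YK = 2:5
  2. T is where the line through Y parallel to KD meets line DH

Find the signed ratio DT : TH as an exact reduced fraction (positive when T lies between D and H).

Assign K = (0, 0), D = (1, 0), H = (0, 1) — the answer is frame-independent, so this choice is without loss of generality.
1. Y lies on line HK with HY:YK = 2:5 ⇒ Y = (0, 5/7)
2. T is where the line through Y parallel to KD meets line DH ⇒ T = (2/7, 5/7)
T = D + t·(H−D) with t = 5/7, so DT:TH = t:(1−t) = 5/7:2/7

DT:TH = 5/2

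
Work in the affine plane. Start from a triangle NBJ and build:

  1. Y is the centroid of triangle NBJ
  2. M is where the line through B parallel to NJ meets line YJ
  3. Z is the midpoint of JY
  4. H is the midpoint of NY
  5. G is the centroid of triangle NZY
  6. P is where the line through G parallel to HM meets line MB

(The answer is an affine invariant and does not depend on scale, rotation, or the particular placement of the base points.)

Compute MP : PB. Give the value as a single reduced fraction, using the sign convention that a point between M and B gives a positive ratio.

MP:PB = 1/5

Assign N = (0, 0), B = (1, 0), J = (0, 1) — the answer is frame-independent, so this choice is without loss of generality.
1. Y is the centroid of triangle NBJ ⇒ Y = (1/3, 1/3)
2. M is where the line through B parallel to NJ meets line YJ ⇒ M = (1, -1)
3. Z is the midpoint of JY ⇒ Z = (1/6, 2/3)
4. H is the midpoint of NY ⇒ H = (1/6, 1/6)
5. G is the centroid of triangle NZY ⇒ G = (1/6, 1/3)
6. P is where the line through G parallel to HM meets line MB ⇒ P = (1, -5/6)
P = M + t·(B−M) with t = 1/6, so MP:PB = t:(1−t) = 1/6:5/6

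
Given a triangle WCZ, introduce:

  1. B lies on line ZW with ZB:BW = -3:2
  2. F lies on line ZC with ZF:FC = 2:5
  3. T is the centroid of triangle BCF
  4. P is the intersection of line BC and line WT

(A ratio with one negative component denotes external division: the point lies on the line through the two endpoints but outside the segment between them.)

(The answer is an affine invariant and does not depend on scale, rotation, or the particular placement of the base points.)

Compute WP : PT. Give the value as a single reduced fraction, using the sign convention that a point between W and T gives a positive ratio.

WP:PT = -14/5

Work in coordinates with W = (0, 0), C = (1, 0), Z = (0, 1).
1. B lies on line ZW with ZB:BW = -3:2 ⇒ B = (0, -2)
2. F lies on line ZC with ZF:FC = 2:5 ⇒ F = (2/7, 5/7)
3. T is the centroid of triangle BCF ⇒ T = (3/7, -3/7)
4. P is the intersection of line BC and line WT ⇒ P = (2/3, -2/3)
P = W + t·(T−W) with t = 14/9, so WP:PT = t:(1−t) = 14/9:-5/9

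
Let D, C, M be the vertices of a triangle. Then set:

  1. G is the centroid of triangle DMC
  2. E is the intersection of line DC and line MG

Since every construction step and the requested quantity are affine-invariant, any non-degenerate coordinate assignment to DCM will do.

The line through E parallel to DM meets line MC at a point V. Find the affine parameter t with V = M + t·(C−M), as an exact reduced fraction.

Assign D = (0, 0), C = (1, 0), M = (0, 1) — the answer is frame-independent, so this choice is without loss of generality.
1. G is the centroid of triangle DMC ⇒ G = (1/3, 1/3)
2. E is the intersection of line DC and line MG ⇒ E = (1/2, 0)
through E parallel to DM: direction (0, 1); meets MC at V = (1/2, 1/2)
V = M + t·(C−M) with t = 1/2

t = 1/2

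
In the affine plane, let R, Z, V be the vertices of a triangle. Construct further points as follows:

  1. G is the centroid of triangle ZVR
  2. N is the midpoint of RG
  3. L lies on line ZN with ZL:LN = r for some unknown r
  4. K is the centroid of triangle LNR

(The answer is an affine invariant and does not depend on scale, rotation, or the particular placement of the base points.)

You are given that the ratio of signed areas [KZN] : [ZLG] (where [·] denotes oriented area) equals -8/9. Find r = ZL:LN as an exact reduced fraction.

Work in coordinates with R = (0, 0), Z = (1, 0), V = (0, 1).
1. G is the centroid of triangle ZVR ⇒ G = (1/3, 1/3)
2. N is the midpoint of RG ⇒ N = (1/6, 1/6)
3. With ZL:LN = r, write λ = r/(r+1) so L = Z + λ·(N−Z); L is affine-linear in λ
4. K is the centroid of triangle LNR ⇒ K is an affine combination of earlier points and hence also affine-linear in λ
Every point depending on L is an affine combination of L and λ-independent points, so each such coordinate is linear in λ; the λ² term in each signed area is a multiple of (N−Z)×(N−Z) = 0, so 2·[KZN] and 2·[ZLG] are each linear in λ. Evaluating at λ=0 and λ=1:
  2·[KZN] = 1/18,   2·[ZLG] = -1/6·λ
So [KZN]:[ZLG] = (1/18) / (-1/6·λ). Setting this equal to -8/9:
  1/18 = -8/9·(-1/6·λ)  ⇒  λ = 3/8
Then r = λ/(1−λ) = (3/8)/(5/8) = 3/5. Check: with r = 3/5, L = (11/16, 1/16) and [KZN]:[ZLG] = -8/9 as required.

r = 3/5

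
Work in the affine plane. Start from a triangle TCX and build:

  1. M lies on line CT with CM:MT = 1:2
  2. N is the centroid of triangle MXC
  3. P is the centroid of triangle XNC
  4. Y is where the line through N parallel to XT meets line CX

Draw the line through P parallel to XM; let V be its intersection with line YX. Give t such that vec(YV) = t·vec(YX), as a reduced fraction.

Choose coordinates T = (0, 0), C = (1, 0), X = (0, 1).
1. M lies on line CT with CM:MT = 1:2 ⇒ M = (2/3, 0)
2. N is the centroid of triangle MXC ⇒ N = (5/9, 1/3)
3. P is the centroid of triangle XNC ⇒ P = (14/27, 4/9)
4. Y is where the line through N parallel to XT meets line CX ⇒ Y = (5/9, 4/9)
through P parallel to XM: direction (2/3, -1); meets YX at V = (4/9, 5/9)
V = Y + t·(X−Y) with t = 1/5

t = 1/5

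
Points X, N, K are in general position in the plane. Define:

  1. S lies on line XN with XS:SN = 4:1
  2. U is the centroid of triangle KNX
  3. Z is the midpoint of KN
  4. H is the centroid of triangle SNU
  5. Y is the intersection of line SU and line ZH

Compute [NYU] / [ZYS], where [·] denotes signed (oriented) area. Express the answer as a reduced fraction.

Choose coordinates X = (0, 0), N = (1, 0), K = (0, 1).
1. S lies on line XN with XS:SN = 4:1 ⇒ S = (4/5, 0)
2. U is the centroid of triangle KNX ⇒ U = (1/3, 1/3)
3. Z is the midpoint of KN ⇒ Z = (1/2, 1/2)
4. H is the centroid of triangle SNU ⇒ H = (32/45, 1/9)
5. Y is the intersection of line SU and line ZH ⇒ Y = (113/150, 1/30)
2·[NYU] = -3/50, 2·[ZYS] = 1/75
[NYU]:[ZYS] = -3/50:1/75 = -9/2

[NYU]:[ZYS] = -9/2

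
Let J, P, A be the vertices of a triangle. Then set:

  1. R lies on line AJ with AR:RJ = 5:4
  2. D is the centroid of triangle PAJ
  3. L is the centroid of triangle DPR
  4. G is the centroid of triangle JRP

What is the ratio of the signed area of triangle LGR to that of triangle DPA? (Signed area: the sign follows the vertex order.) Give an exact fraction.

Choose coordinates J = (0, 0), P = (1, 0), A = (0, 1).
1. R lies on line AJ with AR:RJ = 5:4 ⇒ R = (0, 4/9)
2. D is the centroid of triangle PAJ ⇒ D = (1/3, 1/3)
3. L is the centroid of triangle DPR ⇒ L = (4/9, 7/27)
4. G is the centroid of triangle JRP ⇒ G = (1/3, 4/27)
2·[LGR] = -17/243, 2·[DPA] = 1/3
[LGR]:[DPA] = -17/243:1/3 = -17/81

[LGR]:[DPA] = -17/81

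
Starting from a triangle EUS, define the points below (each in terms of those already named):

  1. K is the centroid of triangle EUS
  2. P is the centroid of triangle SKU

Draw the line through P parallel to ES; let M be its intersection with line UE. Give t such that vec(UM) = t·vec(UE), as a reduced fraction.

t = 5/9

Choose coordinates E = (0, 0), U = (1, 0), S = (0, 1).
1. K is the centroid of triangle EUS ⇒ K = (1/3, 1/3)
2. P is the centroid of triangle SKU ⇒ P = (4/9, 4/9)
through P parallel to ES: direction (0, 1); meets UE at M = (4/9, 0)
M = U + t·(E−U) with t = 5/9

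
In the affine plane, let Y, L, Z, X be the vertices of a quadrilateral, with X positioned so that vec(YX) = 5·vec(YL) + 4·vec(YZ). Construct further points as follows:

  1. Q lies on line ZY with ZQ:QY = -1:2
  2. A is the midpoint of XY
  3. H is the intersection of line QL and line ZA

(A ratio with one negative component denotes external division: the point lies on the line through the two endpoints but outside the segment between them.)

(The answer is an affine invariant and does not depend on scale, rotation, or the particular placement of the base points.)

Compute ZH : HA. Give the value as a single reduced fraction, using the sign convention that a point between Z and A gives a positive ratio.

ZH:HA = 1/5

Work in coordinates with Y = (0, 0), L = (1, 0), Z = (0, 1), X = (5, 4).
1. Q lies on line ZY with ZQ:QY = -1:2 ⇒ Q = (0, 2)
2. A is the midpoint of XY ⇒ A = (5/2, 2)
3. H is the intersection of line QL and line ZA ⇒ H = (5/12, 7/6)
H = Z + t·(A−Z) with t = 1/6, so ZH:HA = t:(1−t) = 1/6:5/6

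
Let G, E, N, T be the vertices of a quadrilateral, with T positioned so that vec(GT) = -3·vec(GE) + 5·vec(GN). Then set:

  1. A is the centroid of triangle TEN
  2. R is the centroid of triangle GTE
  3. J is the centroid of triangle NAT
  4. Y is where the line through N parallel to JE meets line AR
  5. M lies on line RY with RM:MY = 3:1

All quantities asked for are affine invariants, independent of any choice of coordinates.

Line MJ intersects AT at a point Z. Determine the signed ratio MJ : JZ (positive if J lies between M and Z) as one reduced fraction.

Set G = (0, 0), E = (1, 0), N = (0, 1), T = (-3, 5); any affine frame gives the same invariant.
1. A is the centroid of triangle TEN ⇒ A = (-2/3, 2)
2. R is the centroid of triangle GTE ⇒ R = (-2/3, 5/3)
3. J is the centroid of triangle NAT ⇒ J = (-11/9, 8/3)
4. Y is where the line through N parallel to JE meets line AR ⇒ Y = (-2/3, 9/5)
5. M lies on line RY with RM:MY = 3:1 ⇒ M = (-2/3, 53/30)
line MJ meets AT at Z = (-479/351, 113/39)
J = M + t·(Z−M) with t = 39/49, so MJ:JZ = 39/49:10/49

MJ:JZ = 39/10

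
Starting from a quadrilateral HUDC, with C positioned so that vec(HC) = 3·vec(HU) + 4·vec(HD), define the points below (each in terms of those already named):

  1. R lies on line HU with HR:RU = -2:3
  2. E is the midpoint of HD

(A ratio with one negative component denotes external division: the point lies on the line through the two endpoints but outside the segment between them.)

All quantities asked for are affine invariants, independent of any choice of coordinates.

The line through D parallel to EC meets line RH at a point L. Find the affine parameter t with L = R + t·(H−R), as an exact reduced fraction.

t = 4/7

Work in coordinates with H = (0, 0), U = (1, 0), D = (0, 1), C = (3, 4).
1. R lies on line HU with HR:RU = -2:3 ⇒ R = (-2, 0)
2. E is the midpoint of HD ⇒ E = (0, 1/2)
through D parallel to EC: direction (3, 7/2); meets RH at L = (-6/7, 0)
L = R + t·(H−R) with t = 4/7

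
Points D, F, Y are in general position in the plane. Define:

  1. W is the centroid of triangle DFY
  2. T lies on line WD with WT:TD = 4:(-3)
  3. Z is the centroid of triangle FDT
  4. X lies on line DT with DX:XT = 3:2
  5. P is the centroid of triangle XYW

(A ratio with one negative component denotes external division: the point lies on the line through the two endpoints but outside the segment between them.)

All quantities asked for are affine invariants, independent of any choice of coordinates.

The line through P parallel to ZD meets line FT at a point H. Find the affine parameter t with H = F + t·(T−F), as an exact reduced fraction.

t = 49/90

Choose coordinates D = (0, 0), F = (1, 0), Y = (0, 1).
1. W is the centroid of triangle DFY ⇒ W = (1/3, 1/3)
2. T lies on line WD with WT:TD = 4:(-3) ⇒ T = (-1, -1)
3. Z is the centroid of triangle FDT ⇒ Z = (0, -1/3)
4. X lies on line DT with DX:XT = 3:2 ⇒ X = (-3/5, -3/5)
5. P is the centroid of triangle XYW ⇒ P = (-4/45, 11/45)
through P parallel to ZD: direction (0, 1/3); meets FT at H = (-4/45, -49/90)
H = F + t·(T−F) with t = 49/90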